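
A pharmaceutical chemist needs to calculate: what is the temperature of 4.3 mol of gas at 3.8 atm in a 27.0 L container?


PV = nRT  (R = 0.08206 L·atm/(mol·K))
T = PV/(nR) = 3.8×27.0/(4.3×0.08206)
= 102.60/0.352858
= 290.77 K

290.77 K


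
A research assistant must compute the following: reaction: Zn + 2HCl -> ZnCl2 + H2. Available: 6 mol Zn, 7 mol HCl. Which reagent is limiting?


Mole ratio available / coefficient:
  Zn: 6/1 = 6.000
  HCl: 7/2 = 3.500
Smaller ratio is limiting.

HCl


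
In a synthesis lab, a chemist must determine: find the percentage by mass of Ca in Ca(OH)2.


M(Ca(OH)2) = 1×40.08 + 2×16.0 + 2×1.008 = 74.096 g/mol
Mass of Ca = 1 × 40.08 = 40.08 g/mol
% Ca = 40.08/74.096 × 100 = 54.09%

54.09%


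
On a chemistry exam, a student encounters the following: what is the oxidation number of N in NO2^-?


x + 2(-2) = -1, so x = +3
Oxidation number: +3

+3


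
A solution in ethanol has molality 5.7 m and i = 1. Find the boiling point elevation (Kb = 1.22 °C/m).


ΔTb = Kb × m × i
= 1.22 × 5.7 × 1
= 6.954 °C

6.954 °C


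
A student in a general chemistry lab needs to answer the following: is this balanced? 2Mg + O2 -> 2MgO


Equation: 2Mg + O2 -> 2MgO
Check atoms: Mg: 2=2, O: 2=2
Balanced

Yes, balanced


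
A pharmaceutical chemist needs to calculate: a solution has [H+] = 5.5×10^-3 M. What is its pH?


pH = -log10([H+]) = -log10(5.5×10^-3)
= 3 - log10(5.5)
= 3 - 0.74
= 2.26

2.26


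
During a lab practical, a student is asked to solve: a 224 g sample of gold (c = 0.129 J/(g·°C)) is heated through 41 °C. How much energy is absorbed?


q = mcΔT = 224 × 0.129 × 41
= 1184.74 J

1184.74 J


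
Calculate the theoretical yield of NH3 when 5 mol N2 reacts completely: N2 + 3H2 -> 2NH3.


Mole ratio NH3:N2 = 2:1
n(NH3) = 5 × 2/1 = 10.000 mol
mass = 10.000 × 17.03 = 170.3 g

170.3 g


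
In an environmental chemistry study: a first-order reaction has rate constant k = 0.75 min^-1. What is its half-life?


t½ = ln2/k = 0.693147/(0.75 min^-1)
= 0.9242 min

0.9242 min


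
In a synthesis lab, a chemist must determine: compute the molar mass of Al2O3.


M(Al2O3) = 2×26.98 + 3×16.0
= 53.96 + 48.0
= 101.96 g/mol

101.96 g/mol


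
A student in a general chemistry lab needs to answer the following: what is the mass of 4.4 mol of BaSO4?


M(BaSO4) = 233.4 g/mol
mass = n × M = 4.4 × 233.4 = 1026.96 g

1026.96 g


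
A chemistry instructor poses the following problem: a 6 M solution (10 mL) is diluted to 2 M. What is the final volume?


C1V1 = C2V2
6 × 10 = 2 × V2
V2 = 60/2 = 30.0 mL

30.0 mL


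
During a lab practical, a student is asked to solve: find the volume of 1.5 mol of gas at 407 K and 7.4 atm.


PV = nRT  (R = 0.08206 L·atm/(mol·K))
V = nRT/P = 1.5×0.08206×407/7.4
= 6.77 L

6.77 L


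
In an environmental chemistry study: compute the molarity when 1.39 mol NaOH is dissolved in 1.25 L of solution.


M = n/V = 1.39/1.25 = 1.112 mol/L

1.112 M


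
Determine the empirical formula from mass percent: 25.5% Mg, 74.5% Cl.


Assume 100 g sample. Moles of each element:
  Mg: 25.5/24.31 = 1.049 mol
  Cl: 74.5/35.45 = 2.102 mol
Divide by smallest (1.049):
  Mg: 1.049/1.049 = 1.0
  Cl: 2.102/1.049 = 2.0
Empirical formula: MgCl2

MgCl2


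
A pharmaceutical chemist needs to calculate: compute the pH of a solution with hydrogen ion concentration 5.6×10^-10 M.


pH = -log10([H+]) = -log10(5.6×10^-10)
= 10 - log10(5.6)
= 10 - 0.75
= 9.25

9.25


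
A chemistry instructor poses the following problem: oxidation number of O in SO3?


O is usually -2
Oxidation number: -2

-2


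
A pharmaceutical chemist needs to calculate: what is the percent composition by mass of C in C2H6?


M(C2H6) = 2×12.01 + 6×1.008 = 30.068 g/mol
Mass of C = 2 × 12.01 = 24.02 g/mol
% C = 24.02/30.068 × 100 = 79.89%

79.89%


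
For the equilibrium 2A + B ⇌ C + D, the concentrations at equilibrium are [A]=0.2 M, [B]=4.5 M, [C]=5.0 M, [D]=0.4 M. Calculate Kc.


Kc = [C][D]/([A]^2[B])
= (5.0^1 × 0.4^1)/(0.2^2 × 4.5^1)
= 2/0.18
= 11.11

11.11


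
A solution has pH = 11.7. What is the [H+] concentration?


[H+] = 10^(-pH) = 10^(-11.7)
= 2.0×10^-12 M

2.0×10^-12 M


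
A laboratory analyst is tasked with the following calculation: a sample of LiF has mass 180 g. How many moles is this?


M(LiF) = 25.94 g/mol
n = mass/M = 180/25.94 = 6.9391 mol

6.9391 mol


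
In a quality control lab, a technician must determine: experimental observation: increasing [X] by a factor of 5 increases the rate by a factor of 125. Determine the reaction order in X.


rate ∝ [X]^n
5^n = 125 → n = 3
Order in X: 3

3


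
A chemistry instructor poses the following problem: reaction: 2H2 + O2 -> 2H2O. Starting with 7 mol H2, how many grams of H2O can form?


Mole ratio H2O:H2 = 2:2
n(H2O) = 7 × 2/2 = 7.000 mol
mass = 7.000 × 18.02 = 126.14 g

126.14 g


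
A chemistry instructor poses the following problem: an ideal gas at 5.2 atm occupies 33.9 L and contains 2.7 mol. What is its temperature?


PV = nRT  (R = 0.08206 L·atm/(mol·K))
T = PV/(nR) = 5.2×33.9/(2.7×0.08206)
= 176.28/0.221562
= 795.62 K

795.62 K


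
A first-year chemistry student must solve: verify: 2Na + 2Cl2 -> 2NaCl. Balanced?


Equation: 2Na + 2Cl2 -> 2NaCl
Check atoms: Cl: 4≠2, Na: 2=2
Not balanced

No, not balanced


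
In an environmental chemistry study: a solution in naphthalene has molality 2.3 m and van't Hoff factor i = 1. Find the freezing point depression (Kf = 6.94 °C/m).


ΔTf = Kf × m × i
= 6.94 × 2.3 × 1
= 15.962 °C

15.962 °C


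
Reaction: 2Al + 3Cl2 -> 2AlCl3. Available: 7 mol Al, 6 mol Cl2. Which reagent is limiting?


Mole ratio available / coefficient:
  Al: 7/2 = 3.500
  Cl2: 6/3 = 2.000
Smaller ratio is limiting.

Cl2


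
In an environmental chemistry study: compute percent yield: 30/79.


% yield = actual/theoretical × 100
= 30/79 × 100
= 37.97%

37.97%


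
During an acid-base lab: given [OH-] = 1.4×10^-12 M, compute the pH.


pOH = -log10([OH-]) = -log10(1.4×10^-12)
= 12 - log10(1.4) = 11.85
pH = 14 - pOH = 14 - 11.85 = 2.15

2.15


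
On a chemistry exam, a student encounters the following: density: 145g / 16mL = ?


ρ = mass/volume
= 145/16
= 9.062 g/mL

9.062 g/mL


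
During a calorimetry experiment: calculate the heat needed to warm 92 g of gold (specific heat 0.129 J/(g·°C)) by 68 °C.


q = mcΔT = 92 × 0.129 × 68
= 807.02 J

807.02 J


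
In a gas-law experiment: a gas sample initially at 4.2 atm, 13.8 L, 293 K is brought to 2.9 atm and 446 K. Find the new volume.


P1V1/T1 = P2V2/T2
V2 = P1V1T2/(T1P2)
= 4.2×13.8×446/(293×2.9)
= 30.423 L

30.423 L


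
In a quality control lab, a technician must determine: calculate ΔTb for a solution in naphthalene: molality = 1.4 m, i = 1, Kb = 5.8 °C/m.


ΔTb = Kb × m × i
= 5.8 × 1.4 × 1
= 8.12 °C

8.12 °C


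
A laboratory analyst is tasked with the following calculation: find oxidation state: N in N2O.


2x + (-2) = 0, so x = +1
Oxidation number: +1

+1


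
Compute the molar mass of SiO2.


M(SiO2) = 1×28.09 + 2×16.0
= 28.09 + 32.0
= 60.09 g/mol

60.09 g/mol


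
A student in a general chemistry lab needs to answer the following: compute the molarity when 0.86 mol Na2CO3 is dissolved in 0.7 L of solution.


M = n/V = 0.86/0.7 = 1.229 mol/L

1.229 M


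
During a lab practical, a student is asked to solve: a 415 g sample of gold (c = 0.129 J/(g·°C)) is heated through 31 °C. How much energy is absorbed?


q = mcΔT = 415 × 0.129 × 31
= 1659.59 J

1659.59 J


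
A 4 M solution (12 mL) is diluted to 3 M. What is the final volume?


C1V1 = C2V2
4 × 12 = 3 × V2
V2 = 48/3 = 16.0 mL

16.0 mL


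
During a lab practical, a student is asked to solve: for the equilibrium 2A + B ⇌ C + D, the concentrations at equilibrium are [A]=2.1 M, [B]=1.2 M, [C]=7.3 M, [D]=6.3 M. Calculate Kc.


Kc = [C][D]/([A]^2[B])
= (7.3^1 × 6.3^1)/(2.1^2 × 1.2^1)
= 45.99/5.292
= 8.690

8.690


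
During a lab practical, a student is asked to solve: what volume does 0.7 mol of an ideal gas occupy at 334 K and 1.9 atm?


PV = nRT  (R = 0.08206 L·atm/(mol·K))
V = nRT/P = 0.7×0.08206×334/1.9
= 10.098 L

10.098 L


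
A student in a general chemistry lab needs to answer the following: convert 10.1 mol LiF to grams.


M(LiF) = 25.94 g/mol
mass = n × M = 10.1 × 25.94 = 261.99 g

261.99 g


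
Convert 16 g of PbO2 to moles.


M(PbO2) = 239.2 g/mol
n = mass/M = 16/239.2 = 0.0669 mol

0.0669 mol


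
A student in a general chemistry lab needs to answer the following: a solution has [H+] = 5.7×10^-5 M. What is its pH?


pH = -log10([H+]) = -log10(5.7×10^-5)
= 5 - log10(5.7)
= 5 - 0.76
= 4.24

4.24


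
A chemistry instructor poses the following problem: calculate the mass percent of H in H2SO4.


M(H2SO4) = 2×1.008 + 1×32.07 + 4×16.0 = 98.086 g/mol
Mass of H = 2 × 1.008 = 2.016 g/mol
% H = 2.016/98.086 × 100 = 2.06%

2.06%


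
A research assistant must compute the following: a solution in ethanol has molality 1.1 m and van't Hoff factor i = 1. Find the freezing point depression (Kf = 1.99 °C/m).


ΔTf = Kf × m × i
= 1.99 × 1.1 × 1
= 2.189 °C

2.189 °C


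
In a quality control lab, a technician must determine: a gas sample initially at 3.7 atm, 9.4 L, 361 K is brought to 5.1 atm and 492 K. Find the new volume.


P1V1/T1 = P2V2/T2
V2 = P1V1T2/(T1P2)
= 3.7×9.4×492/(361×5.1)
= 9.294 L

9.294 L


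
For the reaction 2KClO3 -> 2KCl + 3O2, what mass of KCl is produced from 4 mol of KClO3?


Mole ratio KCl:KClO3 = 2:2
n(KCl) = 4 × 2/2 = 4.000 mol
mass = 4.000 × 74.55 = 298.2 g

298.2 g


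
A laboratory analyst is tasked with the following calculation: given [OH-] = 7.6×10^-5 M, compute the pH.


pOH = -log10([OH-]) = -log10(7.6×10^-5)
= 5 - log10(7.6) = 4.12
pH = 14 - pOH = 14 - 4.12 = 9.88

9.88


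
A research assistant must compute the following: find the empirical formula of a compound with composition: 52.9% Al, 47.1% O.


Assume 100 g sample. Moles of each element:
  Al: 52.9/26.98 = 1.961 mol
  O: 47.1/16.0 = 2.944 mol
Divide by smallest (1.961):
  Al: 1.961/1.961 = 1.0
  O: 2.944/1.961 = 1.5
Multiply all ratios by 2 to obtain whole numbers.
Empirical formula: Al2O3

Al2O3


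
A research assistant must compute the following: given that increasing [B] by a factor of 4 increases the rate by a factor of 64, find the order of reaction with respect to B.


rate ∝ [B]^n
4^n = 64 → n = 3
Order in B: 3

3


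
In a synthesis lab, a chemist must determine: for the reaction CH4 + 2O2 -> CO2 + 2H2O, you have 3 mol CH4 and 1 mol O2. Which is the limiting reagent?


Mole ratio available / coefficient:
  CH4: 3/1 = 3.000
  O2: 1/2 = 0.500
Smaller ratio is limiting.

O2


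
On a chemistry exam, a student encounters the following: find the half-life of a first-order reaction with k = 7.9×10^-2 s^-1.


t½ = ln2/k = 0.693147/(7.9×10^-2 s^-1)
= 8.774 s

8.774 s


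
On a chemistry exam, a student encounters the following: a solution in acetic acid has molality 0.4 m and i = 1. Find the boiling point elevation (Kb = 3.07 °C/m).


ΔTb = Kb × m × i
= 3.07 × 0.4 × 1
= 1.228 °C

1.228 °C


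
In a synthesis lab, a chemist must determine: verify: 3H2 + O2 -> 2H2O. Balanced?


Equation: 3H2 + O2 -> 2H2O
Check atoms: H: 6≠4, O: 2=2
Not balanced

No, not balanced


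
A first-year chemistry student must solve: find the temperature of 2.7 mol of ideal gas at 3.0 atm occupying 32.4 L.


PV = nRT  (R = 0.08206 L·atm/(mol·K))
T = PV/(nR) = 3.0×32.4/(2.7×0.08206)
= 97.20/0.221562
= 438.70 K

438.70 K


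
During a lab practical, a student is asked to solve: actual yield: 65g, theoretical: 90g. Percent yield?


% yield = actual/theoretical × 100
= 65/90 × 100
= 72.22%

72.22%


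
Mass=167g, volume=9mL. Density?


ρ = mass/volume
= 167/9
= 18.556 g/mL

18.556 g/mL


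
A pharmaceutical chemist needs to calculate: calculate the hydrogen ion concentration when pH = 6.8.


[H+] = 10^(-pH) = 10^(-6.8)
= 1.58×10^-7 M

1.58×10^-7 M


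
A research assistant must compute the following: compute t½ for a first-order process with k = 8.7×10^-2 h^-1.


t½ = ln2/k = 0.693147/(8.7×10^-2 h^-1)
= 7.967 h

7.967 h


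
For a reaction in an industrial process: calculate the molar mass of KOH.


M(KOH) = 1×39.1 + 1×16.0 + 1×1.008
= 39.1 + 16.0 + 1.01
= 56.11 g/mol

56.11 g/mol


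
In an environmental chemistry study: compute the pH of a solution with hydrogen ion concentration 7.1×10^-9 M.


pH = -log10([H+]) = -log10(7.1×10^-9)
= 9 - log10(7.1)
= 9 - 0.85
= 8.15

8.15


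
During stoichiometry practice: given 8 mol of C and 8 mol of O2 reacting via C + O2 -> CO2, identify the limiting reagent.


Mole ratio available / coefficient:
  C: 8/1 = 8.000
  O2: 8/1 = 8.000
Smaller ratio is limiting.

neither (stoichiometric); C and O2 are fully consumed


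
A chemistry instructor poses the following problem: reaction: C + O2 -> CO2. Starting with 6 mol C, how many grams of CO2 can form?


Mole ratio CO2:C = 1:1
n(CO2) = 6 × 1/1 = 6.000 mol
mass = 6.000 × 44.01 = 264.06 g

264.06 g


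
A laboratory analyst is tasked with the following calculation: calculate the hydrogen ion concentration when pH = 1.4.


[H+] = 10^(-pH) = 10^(-1.4)
= 3.98×10^-2 M

3.98×10^-2 M


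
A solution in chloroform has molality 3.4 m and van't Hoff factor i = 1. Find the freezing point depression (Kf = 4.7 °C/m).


ΔTf = Kf × m × i
= 4.7 × 3.4 × 1
= 15.98 °C

15.98 °C


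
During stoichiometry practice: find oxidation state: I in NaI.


halide: -1
Oxidation number: -1

-1


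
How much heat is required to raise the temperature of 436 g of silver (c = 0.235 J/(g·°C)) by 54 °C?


q = mcΔT = 436 × 0.235 × 54
= 5532.84 J

5532.84 J


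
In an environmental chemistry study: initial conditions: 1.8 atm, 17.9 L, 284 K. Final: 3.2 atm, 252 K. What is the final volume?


P1V1/T1 = P2V2/T2
V2 = P1V1T2/(T1P2)
= 1.8×17.9×252/(284×3.2)
= 8.934 L

8.934 L


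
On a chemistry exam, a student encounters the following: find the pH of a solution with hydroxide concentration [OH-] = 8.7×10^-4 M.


pOH = -log10([OH-]) = -log10(8.7×10^-4)
= 4 - log10(8.7) = 3.06
pH = 14 - pOH = 14 - 3.06 = 10.94

10.94


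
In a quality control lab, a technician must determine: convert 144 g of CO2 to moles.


M(CO2) = 44.01 g/mol
n = mass/M = 144/44.01 = 3.272 mol

3.272 mol


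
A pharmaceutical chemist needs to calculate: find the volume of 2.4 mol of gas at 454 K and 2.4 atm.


PV = nRT  (R = 0.08206 L·atm/(mol·K))
V = nRT/P = 2.4×0.08206×454/2.4
= 37.255 L

37.255 L


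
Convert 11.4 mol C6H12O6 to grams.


M(C6H12O6) = 180.16 g/mol
mass = n × M = 11.4 × 180.16 = 2053.82 g

2053.82 g


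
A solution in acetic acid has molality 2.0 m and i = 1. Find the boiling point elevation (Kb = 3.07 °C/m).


ΔTb = Kb × m × i
= 3.07 × 2.0 × 1
= 6.14 °C

6.14 °C


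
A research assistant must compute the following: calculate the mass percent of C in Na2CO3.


M(Na2CO3) = 2×22.99 + 1×12.01 + 3×16.0 = 105.99 g/mol
Mass of C = 1 × 12.01 = 12.01 g/mol
% C = 12.01/105.99 × 100 = 11.33%

11.33%


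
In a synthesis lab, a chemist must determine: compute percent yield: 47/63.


% yield = actual/theoretical × 100
= 47/63 × 100
= 74.6%

74.6%


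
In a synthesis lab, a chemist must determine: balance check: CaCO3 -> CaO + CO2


Equation: CaCO3 -> CaO + CO2
Check atoms: C: 1=1, Ca: 1=1, O: 3=3
Balanced

Yes, balanced


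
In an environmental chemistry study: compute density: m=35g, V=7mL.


ρ = mass/volume
= 35/7
= 5.0 g/mL

5.0 g/mL


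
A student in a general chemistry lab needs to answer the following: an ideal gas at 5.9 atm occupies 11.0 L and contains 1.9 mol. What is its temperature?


PV = nRT  (R = 0.08206 L·atm/(mol·K))
T = PV/(nR) = 5.9×11.0/(1.9×0.08206)
= 64.90/0.155914
= 416.26 K

416.26 K


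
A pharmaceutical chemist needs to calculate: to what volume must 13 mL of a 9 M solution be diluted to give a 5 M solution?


C1V1 = C2V2
9 × 13 = 5 × V2
V2 = 117/5 = 23.4 mL

23.4 mL


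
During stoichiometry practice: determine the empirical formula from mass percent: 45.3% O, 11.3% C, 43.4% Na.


Assume 100 g sample. Moles of each element:
  O: 45.3/16.0 = 2.831 mol
  C: 11.3/12.01 = 0.941 mol
  Na: 43.4/22.99 = 1.888 mol
Divide by smallest (0.941):
  O: 2.831/0.941 = 3.01
  C: 0.941/0.941 = 1.0
  Na: 1.888/0.941 = 2.01
Empirical formula: Na2CO3

Na2CO3


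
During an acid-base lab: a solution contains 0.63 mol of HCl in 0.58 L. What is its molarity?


M = n/V = 0.63/0.58 = 1.086 mol/L

1.086 M


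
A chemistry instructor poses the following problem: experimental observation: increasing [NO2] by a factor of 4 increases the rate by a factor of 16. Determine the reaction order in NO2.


rate ∝ [NO2]^n
4^n = 16 → n = 2
Order in NO2: 2

2


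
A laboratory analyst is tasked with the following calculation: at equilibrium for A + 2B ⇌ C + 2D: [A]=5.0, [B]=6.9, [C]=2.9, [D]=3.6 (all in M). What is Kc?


Kc = [C][D]^2/([A][B]^2)
= (2.9^1 × 3.6^2)/(5.0^1 × 6.9^2)
= 37.584/238.05
= 0.1579

0.1579


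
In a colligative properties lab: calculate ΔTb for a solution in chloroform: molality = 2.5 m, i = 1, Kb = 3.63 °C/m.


ΔTb = Kb × m × i
= 3.63 × 2.5 × 1
= 9.075 °C

9.075 °C


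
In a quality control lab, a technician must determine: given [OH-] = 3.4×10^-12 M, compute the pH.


pOH = -log10([OH-]) = -log10(3.4×10^-12)
= 12 - log10(3.4) = 11.47
pH = 14 - pOH = 14 - 11.47 = 2.53

2.53


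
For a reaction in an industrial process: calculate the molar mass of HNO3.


M(HNO3) = 1×1.008 + 1×14.01 + 3×16.0
= 1.01 + 14.01 + 48.0
= 63.02 g/mol

63.02 g/mol


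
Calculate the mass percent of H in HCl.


M(HCl) = 1×1.008 + 1×35.45 = 36.458 g/mol
Mass of H = 1 × 1.008 = 1.008 g/mol
% H = 1.008/36.458 × 100 = 2.76%

2.76%


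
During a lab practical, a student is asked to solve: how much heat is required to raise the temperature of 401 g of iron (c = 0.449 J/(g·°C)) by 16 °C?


q = mcΔT = 401 × 0.449 × 16
= 2880.78 J

2880.78 J


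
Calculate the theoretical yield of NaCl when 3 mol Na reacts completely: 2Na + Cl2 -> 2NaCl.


Mole ratio NaCl:Na = 2:2
n(NaCl) = 3 × 2/2 = 3.000 mol
mass = 3.000 × 58.44 = 175.32 g

175.32 g


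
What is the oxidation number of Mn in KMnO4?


(+1) + x + 4(-2) = 0, so x = +7
Oxidation number: +7

+7


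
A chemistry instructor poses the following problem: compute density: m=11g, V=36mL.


ρ = mass/volume
= 11/36
= 0.306 g/mL

0.306 g/mL


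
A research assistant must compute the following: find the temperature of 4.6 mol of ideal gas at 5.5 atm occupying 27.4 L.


PV = nRT  (R = 0.08206 L·atm/(mol·K))
T = PV/(nR) = 5.5×27.4/(4.6×0.08206)
= 150.70/0.377476
= 399.23 K

399.23 K


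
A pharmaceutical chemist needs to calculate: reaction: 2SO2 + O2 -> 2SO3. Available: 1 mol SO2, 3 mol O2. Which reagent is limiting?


Mole ratio available / coefficient:
  SO2: 1/2 = 0.500
  O2: 3/1 = 3.000
Smaller ratio is limiting.

SO2


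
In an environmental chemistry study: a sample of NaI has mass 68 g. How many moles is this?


M(NaI) = 149.89 g/mol
n = mass/M = 68/149.89 = 0.4537 mol

0.4537 mol


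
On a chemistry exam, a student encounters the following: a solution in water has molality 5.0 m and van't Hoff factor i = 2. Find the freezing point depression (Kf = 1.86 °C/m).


ΔTf = Kf × m × i
= 1.86 × 5.0 × 2
= 18.6 °C

18.6 °C


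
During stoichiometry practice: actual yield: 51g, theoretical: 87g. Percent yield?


% yield = actual/theoretical × 100
= 51/87 × 100
= 58.62%

58.62%


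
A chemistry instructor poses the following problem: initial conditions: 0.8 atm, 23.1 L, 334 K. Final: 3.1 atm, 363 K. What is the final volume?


P1V1/T1 = P2V2/T2
V2 = P1V1T2/(T1P2)
= 0.8×23.1×363/(334×3.1)
= 6.479 L

6.479 L


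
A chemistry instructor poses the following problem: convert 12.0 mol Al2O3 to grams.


M(Al2O3) = 101.96 g/mol
mass = n × M = 12.0 × 101.96 = 1223.52 g

1223.52 g


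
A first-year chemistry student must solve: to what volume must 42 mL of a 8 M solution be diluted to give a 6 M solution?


C1V1 = C2V2
8 × 42 = 6 × V2
V2 = 336/6 = 56.0 mL

56.0 mL


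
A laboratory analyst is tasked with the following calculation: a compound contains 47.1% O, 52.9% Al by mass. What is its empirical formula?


Assume 100 g sample. Moles of each element:
  O: 47.1/16.0 = 2.944 mol
  Al: 52.9/26.98 = 1.961 mol
Divide by smallest (1.961):
  O: 2.944/1.961 = 1.5
  Al: 1.961/1.961 = 1.0
Multiply all ratios by 2 to obtain whole numbers.
Empirical formula: Al2O3

Al2O3


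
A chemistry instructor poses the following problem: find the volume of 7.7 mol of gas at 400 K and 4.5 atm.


PV = nRT  (R = 0.08206 L·atm/(mol·K))
V = nRT/P = 7.7×0.08206×400/4.5
= 56.166 L

56.166 L


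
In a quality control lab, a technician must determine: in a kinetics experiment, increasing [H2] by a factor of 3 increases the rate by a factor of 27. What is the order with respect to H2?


rate ∝ [H2]^n
3^n = 27 → n = 3
Order in H2: 3

3


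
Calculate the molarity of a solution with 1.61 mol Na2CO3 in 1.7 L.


M = n/V = 1.61/1.7 = 0.947 mol/L

0.947 M


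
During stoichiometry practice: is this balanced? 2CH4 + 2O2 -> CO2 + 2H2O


Equation: 2CH4 + 2O2 -> CO2 + 2H2O
Check atoms: C: 2≠1, H: 8≠4, O: 4=4
Not balanced

No, not balanced


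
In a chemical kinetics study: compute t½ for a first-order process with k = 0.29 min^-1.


t½ = ln2/k = 0.693147/(0.29 min^-1)
= 2.390 min

2.390 min


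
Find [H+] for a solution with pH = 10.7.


[H+] = 10^(-pH) = 10^(-10.7)
= 2.0×10^-11 M

2.0×10^-11 M


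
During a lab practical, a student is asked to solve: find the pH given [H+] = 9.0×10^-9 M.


pH = -log10([H+]) = -log10(9.0×10^-9)
= 9 - log10(9.0)
= 9 - 0.95
= 8.05

8.05


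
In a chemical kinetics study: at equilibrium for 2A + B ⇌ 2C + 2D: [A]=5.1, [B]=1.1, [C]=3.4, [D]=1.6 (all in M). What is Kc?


Kc = [C]^2[D]^2/([A]^2[B])
= (3.4^2 × 1.6^2)/(5.1^2 × 1.1^1)
= 29.5936/28.611
= 1.034

1.034


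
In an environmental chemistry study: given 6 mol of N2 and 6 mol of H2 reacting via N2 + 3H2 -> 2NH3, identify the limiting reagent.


Mole ratio available / coefficient:
  N2: 6/1 = 6.000
  H2: 6/3 = 2.000
Smaller ratio is limiting.

H2


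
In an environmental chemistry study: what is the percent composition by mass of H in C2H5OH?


M(C2H5OH) = 2×12.01 + 6×1.008 + 1×16.0 = 46.068 g/mol
Mass of H = 6 × 1.008 = 6.048 g/mol
% H = 6.048/46.068 × 100 = 13.13%

13.13%


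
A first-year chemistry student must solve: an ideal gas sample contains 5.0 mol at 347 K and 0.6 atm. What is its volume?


PV = nRT  (R = 0.08206 L·atm/(mol·K))
V = nRT/P = 5.0×0.08206×347/0.6
= 237.29 L

237.29 L


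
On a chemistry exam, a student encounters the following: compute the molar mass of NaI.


M(NaI) = 1×22.99 + 1×126.9
= 22.99 + 126.9
= 149.89 g/mol

149.89 g/mol


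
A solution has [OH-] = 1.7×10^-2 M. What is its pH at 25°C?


pOH = -log10([OH-]) = -log10(1.7×10^-2)
= 2 - log10(1.7) = 1.77
pH = 14 - pOH = 14 - 1.77 = 12.23

12.23


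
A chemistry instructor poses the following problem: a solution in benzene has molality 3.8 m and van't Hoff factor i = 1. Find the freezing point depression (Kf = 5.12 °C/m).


ΔTf = Kf × m × i
= 5.12 × 3.8 × 1
= 19.456 °C

19.456 °C


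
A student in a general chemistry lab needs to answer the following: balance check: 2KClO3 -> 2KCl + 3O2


Equation: 2KClO3 -> 2KCl + 3O2
Check atoms: Cl: 2=2, K: 2=2, O: 6=6
Balanced

Yes, balanced


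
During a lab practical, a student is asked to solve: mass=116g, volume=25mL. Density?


ρ = mass/volume
= 116/25
= 4.64 g/mL

4.64 g/mL


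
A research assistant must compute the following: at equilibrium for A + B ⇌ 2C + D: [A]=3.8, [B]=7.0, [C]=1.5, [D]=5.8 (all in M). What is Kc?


Kc = [C]^2[D]/([A][B])
= (1.5^2 × 5.8^1)/(3.8^1 × 7.0^1)
= 13.05/26.6
= 0.4906

0.4906


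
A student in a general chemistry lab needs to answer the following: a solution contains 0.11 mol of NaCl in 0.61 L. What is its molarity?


M = n/V = 0.11/0.61 = 0.180 mol/L

0.180 M


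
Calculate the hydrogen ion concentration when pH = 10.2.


[H+] = 10^(-pH) = 10^(-10.2)
= 6.31×10^-11 M

6.31×10^-11 M


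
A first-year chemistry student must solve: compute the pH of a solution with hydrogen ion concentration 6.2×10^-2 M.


pH = -log10([H+]) = -log10(6.2×10^-2)
= 2 - log10(6.2)
= 2 - 0.79
= 1.21

1.21


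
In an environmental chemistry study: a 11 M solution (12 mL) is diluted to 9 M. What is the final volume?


C1V1 = C2V2
11 × 12 = 9 × V2
V2 = 132/9 = 14.67 mL

14.67 mL


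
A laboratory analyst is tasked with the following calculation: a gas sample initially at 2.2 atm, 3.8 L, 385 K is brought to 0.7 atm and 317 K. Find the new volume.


P1V1/T1 = P2V2/T2
V2 = P1V1T2/(T1P2)
= 2.2×3.8×317/(385×0.7)
= 9.833 L

9.833 L


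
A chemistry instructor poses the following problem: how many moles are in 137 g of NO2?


M(NO2) = 46.01 g/mol
n = mass/M = 137/46.01 = 2.9776 mol

2.9776 mol


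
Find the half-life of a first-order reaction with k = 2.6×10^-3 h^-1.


t½ = ln2/k = 0.693147/(2.6×10^-3 h^-1)
= 266.6 h

266.6 h


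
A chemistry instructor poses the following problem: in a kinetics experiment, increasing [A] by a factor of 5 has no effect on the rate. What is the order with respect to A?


rate ∝ [A]^n
rate ∝ [A]^0
Order in A: 0

0


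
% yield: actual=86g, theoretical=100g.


% yield = actual/theoretical × 100
= 86/100 × 100
= 86.0%

86.0%


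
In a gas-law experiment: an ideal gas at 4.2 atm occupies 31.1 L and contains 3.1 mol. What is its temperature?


PV = nRT  (R = 0.08206 L·atm/(mol·K))
T = PV/(nR) = 4.2×31.1/(3.1×0.08206)
= 130.62/0.254386
= 513.47 K

513.47 K


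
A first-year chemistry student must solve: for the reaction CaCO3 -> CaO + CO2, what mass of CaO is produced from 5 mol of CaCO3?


Mole ratio CaO:CaCO3 = 1:1
n(CaO) = 5 × 1/1 = 5.000 mol
mass = 5.000 × 56.08 = 280.4 g

280.4 g


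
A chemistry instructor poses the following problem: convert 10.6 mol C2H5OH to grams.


M(C2H5OH) = 46.07 g/mol
mass = n × M = 10.6 × 46.07 = 488.34 g

488.34 g


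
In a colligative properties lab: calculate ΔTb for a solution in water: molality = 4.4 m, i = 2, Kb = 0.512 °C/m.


ΔTb = Kb × m × i
= 0.512 × 4.4 × 2
= 4.5056 °C

4.5056 °C


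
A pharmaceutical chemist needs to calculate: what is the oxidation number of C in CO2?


x + 2(-2) = 0, so x = +4
Oxidation number: +4

+4


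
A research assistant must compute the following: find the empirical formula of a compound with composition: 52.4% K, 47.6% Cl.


Assume 100 g sample. Moles of each element:
  K: 52.4/39.1 = 1.34 mol
  Cl: 47.6/35.45 = 1.343 mol
Divide by smallest (1.34):
  K: 1.34/1.34 = 1.0
  Cl: 1.343/1.34 = 1.0
Empirical formula: KCl

KCl


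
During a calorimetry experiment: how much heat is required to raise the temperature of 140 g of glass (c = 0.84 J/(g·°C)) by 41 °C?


q = mcΔT = 140 × 0.84 × 41
= 4821.60 J

4821.60 J


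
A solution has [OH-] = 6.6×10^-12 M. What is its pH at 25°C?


pOH = -log10([OH-]) = -log10(6.6×10^-12)
= 12 - log10(6.6) = 11.18
pH = 14 - pOH = 14 - 11.18 = 2.82

2.82


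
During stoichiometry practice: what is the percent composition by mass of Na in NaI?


M(NaI) = 1×22.99 + 1×126.9 = 149.89 g/mol
Mass of Na = 1 × 22.99 = 22.99 g/mol
% Na = 22.99/149.89 × 100 = 15.34%

15.34%


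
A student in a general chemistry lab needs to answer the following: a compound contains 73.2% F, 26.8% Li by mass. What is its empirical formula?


Assume 100 g sample. Moles of each element:
  F: 73.2/19.0 = 3.853 mol
  Li: 26.8/6.94 = 3.862 mol
Divide by smallest (3.853):
  F: 3.853/3.853 = 1.0
  Li: 3.862/3.853 = 1.0
Empirical formula: LiF

LiF


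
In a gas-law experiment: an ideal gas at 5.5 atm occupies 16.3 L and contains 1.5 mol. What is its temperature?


PV = nRT  (R = 0.08206 L·atm/(mol·K))
T = PV/(nR) = 5.5×16.3/(1.5×0.08206)
= 89.65/0.123090
= 728.33 K

728.33 K


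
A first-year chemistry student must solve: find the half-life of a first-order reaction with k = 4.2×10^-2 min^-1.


t½ = ln2/k = 0.693147/(4.2×10^-2 min^-1)
= 16.50 min

16.50 min


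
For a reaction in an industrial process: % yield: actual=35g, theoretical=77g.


% yield = actual/theoretical × 100
= 35/77 × 100
= 45.45%

45.45%


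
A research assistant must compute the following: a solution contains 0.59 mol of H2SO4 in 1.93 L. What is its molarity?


M = n/V = 0.59/1.93 = 0.306 mol/L

0.306 M


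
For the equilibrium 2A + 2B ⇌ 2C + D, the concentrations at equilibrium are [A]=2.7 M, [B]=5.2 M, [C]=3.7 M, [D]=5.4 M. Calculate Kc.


Kc = [C]^2[D]/([A]^2[B]^2)
= (3.7^2 × 5.4^1)/(2.7^2 × 5.2^2)
= 73.926/197.1216
= 0.3750

0.3750


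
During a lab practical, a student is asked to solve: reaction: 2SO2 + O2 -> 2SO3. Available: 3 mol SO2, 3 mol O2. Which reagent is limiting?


Mole ratio available / coefficient:
  SO2: 3/2 = 1.500
  O2: 3/1 = 3.000
Smaller ratio is limiting.

SO2


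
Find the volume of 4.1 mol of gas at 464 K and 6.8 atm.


PV = nRT  (R = 0.08206 L·atm/(mol·K))
V = nRT/P = 4.1×0.08206×464/6.8
= 22.957 L

22.957 L


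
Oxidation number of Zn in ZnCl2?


Zn is +2
Oxidation number: +2

+2


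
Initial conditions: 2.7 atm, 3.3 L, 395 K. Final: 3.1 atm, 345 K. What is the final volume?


P1V1/T1 = P2V2/T2
V2 = P1V1T2/(T1P2)
= 2.7×3.3×345/(395×3.1)
= 2.51 L

2.51 L


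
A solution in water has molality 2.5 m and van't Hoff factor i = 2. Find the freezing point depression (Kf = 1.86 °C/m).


ΔTf = Kf × m × i
= 1.86 × 2.5 × 2
= 9.3 °C

9.3 °C


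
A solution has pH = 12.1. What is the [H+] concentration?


[H+] = 10^(-pH) = 10^(-12.1)
= 7.94×10^-13 M

7.94×10^-13 M


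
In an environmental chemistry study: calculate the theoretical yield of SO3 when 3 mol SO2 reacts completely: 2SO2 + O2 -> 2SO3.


Mole ratio SO3:SO2 = 2:2
n(SO3) = 3 × 2/2 = 3.000 mol
mass = 3.000 × 80.07 = 240.21 g

240.21 g


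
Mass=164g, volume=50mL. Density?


ρ = mass/volume
= 164/50
= 3.28 g/mL

3.28 g/mL


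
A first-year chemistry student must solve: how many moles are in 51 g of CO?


M(CO) = 28.01 g/mol
n = mass/M = 51/28.01 = 1.8208 mol

1.8208 mol


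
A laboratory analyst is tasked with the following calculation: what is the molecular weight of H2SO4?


M(H2SO4) = 2×1.008 + 1×32.07 + 4×16.0
= 2.02 + 32.07 + 64.0
= 98.09 g/mol

98.09 g/mol


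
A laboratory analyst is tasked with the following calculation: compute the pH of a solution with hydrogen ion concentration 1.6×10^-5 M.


pH = -log10([H+]) = -log10(1.6×10^-5)
= 5 - log10(1.6)
= 5 - 0.2
= 4.8

4.8


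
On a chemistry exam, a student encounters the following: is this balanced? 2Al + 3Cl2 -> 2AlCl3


Equation: 2Al + 3Cl2 -> 2AlCl3
Check atoms: Al: 2=2, Cl: 6=6
Balanced

Yes, balanced


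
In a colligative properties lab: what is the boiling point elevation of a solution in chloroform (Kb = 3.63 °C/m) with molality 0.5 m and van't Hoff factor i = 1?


ΔTb = Kb × m × i
= 3.63 × 0.5 × 1
= 1.815 °C

1.815 °C


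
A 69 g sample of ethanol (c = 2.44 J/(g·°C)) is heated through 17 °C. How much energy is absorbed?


q = mcΔT = 69 × 2.44 × 17
= 2862.12 J

2862.12 J


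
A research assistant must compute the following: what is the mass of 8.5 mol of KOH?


M(KOH) = 56.11 g/mol
mass = n × M = 8.5 × 56.11 = 476.94 g

476.94 g


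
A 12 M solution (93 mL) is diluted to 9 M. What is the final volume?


C1V1 = C2V2
12 × 93 = 9 × V2
V2 = 1116/9 = 124.0 mL

124.0 mL


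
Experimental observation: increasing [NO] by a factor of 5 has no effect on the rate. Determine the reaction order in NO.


rate ∝ [NO]^n
rate ∝ [NO]^0
Order in NO: 0

0


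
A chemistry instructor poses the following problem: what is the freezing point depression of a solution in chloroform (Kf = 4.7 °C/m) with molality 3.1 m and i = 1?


ΔTf = Kf × m × i
= 4.7 × 3.1 × 1
= 14.57 °C

14.57 °C


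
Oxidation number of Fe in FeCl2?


x + 2(-1) = 0, so x = +2
Oxidation number: +2

+2


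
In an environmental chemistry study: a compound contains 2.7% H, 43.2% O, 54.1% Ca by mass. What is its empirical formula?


Assume 100 g sample. Moles of each element:
  H: 2.7/1.008 = 2.679 mol
  O: 43.2/16.0 = 2.7 mol
  Ca: 54.1/40.08 = 1.35 mol
Divide by smallest (1.35):
  H: 2.679/1.35 = 1.98
  O: 2.7/1.35 = 2.0
  Ca: 1.35/1.35 = 1.0
Empirical formula: CaO2H2

CaO2H2


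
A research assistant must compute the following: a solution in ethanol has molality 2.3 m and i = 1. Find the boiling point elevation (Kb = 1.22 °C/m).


ΔTb = Kb × m × i
= 1.22 × 2.3 × 1
= 2.806 °C

2.806 °C


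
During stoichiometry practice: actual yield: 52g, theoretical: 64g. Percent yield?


% yield = actual/theoretical × 100
= 52/64 × 100
= 81.25%

81.25%


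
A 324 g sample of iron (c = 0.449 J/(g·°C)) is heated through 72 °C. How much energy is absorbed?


q = mcΔT = 324 × 0.449 × 72
= 10474.27 J

10474.27 J


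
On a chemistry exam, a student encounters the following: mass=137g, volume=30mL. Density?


ρ = mass/volume
= 137/30
= 4.567 g/mL

4.567 g/mL


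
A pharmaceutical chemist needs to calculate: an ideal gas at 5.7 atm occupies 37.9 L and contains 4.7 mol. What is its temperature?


PV = nRT  (R = 0.08206 L·atm/(mol·K))
T = PV/(nR) = 5.7×37.9/(4.7×0.08206)
= 216.03/0.385682
= 560.12 K

560.12 K


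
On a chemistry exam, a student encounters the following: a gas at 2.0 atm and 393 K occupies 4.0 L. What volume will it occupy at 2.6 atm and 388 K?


P1V1/T1 = P2V2/T2
V2 = P1V1T2/(T1P2)
= 2.0×4.0×388/(393×2.6)
= 3.038 L

3.038 L


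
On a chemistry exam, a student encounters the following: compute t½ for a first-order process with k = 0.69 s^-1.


t½ = ln2/k = 0.693147/(0.69 s^-1)
= 1.005 s

1.005 s


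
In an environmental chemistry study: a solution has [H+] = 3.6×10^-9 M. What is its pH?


pH = -log10([H+]) = -log10(3.6×10^-9)
= 9 - log10(3.6)
= 9 - 0.56
= 8.44

8.44


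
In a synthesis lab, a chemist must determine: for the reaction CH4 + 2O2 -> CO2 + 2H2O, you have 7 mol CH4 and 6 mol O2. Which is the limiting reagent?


Mole ratio available / coefficient:
  CH4: 7/1 = 7.000
  O2: 6/2 = 3.000
Smaller ratio is limiting.

O2


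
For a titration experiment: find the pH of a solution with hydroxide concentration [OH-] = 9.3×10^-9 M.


pOH = -log10([OH-]) = -log10(9.3×10^-9)
= 9 - log10(9.3) = 8.03
pH = 14 - pOH = 14 - 8.03 = 5.97

5.97


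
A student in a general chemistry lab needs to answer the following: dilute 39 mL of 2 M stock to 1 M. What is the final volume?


C1V1 = C2V2
2 × 39 = 1 × V2
V2 = 78/1 = 78.0 mL

78.0 mL


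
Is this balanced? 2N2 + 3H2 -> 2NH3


Equation: 2N2 + 3H2 -> 2NH3
Check atoms: H: 6=6, N: 4≠2
Not balanced

No, not balanced


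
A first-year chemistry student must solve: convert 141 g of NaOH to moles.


M(NaOH) = 40.0 g/mol
n = mass/M = 141/40.0 = 3.525 mol

3.525 mol


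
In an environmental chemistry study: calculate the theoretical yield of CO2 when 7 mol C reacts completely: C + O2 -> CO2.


Mole ratio CO2:C = 1:1
n(CO2) = 7 × 1/1 = 7.000 mol
mass = 7.000 × 44.01 = 308.07 g

308.07 g


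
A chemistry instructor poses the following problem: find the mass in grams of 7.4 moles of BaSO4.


M(BaSO4) = 233.4 g/mol
mass = n × M = 7.4 × 233.4 = 1727.16 g

1727.16 g


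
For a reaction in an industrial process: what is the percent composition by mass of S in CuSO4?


M(CuSO4) = 1×63.55 + 1×32.07 + 4×16.0 = 159.62 g/mol
Mass of S = 1 × 32.07 = 32.07 g/mol
% S = 32.07/159.62 × 100 = 20.09%

20.09%


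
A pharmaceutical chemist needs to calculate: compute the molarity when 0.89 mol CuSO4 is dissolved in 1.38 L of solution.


M = n/V = 0.89/1.38 = 0.645 mol/L

0.645 M


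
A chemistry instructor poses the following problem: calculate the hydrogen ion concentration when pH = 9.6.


[H+] = 10^(-pH) = 10^(-9.6)
= 2.51×10^-10 M

2.51×10^-10 M


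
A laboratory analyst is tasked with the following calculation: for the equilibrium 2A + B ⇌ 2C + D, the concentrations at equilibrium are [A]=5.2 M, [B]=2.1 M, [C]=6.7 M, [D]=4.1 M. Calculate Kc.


Kc = [C]^2[D]/([A]^2[B])
= (6.7^2 × 4.1^1)/(5.2^2 × 2.1^1)
= 184.049/56.784
= 3.241

3.241


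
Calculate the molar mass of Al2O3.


M(Al2O3) = 2×26.98 + 3×16.0
= 53.96 + 48.0
= 101.96 g/mol

101.96 g/mol


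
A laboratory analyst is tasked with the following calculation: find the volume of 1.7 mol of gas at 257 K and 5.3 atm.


PV = nRT  (R = 0.08206 L·atm/(mol·K))
V = nRT/P = 1.7×0.08206×257/5.3
= 6.765 L

6.765 L


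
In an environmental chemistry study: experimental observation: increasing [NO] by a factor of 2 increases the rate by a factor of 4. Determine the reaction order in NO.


rate ∝ [NO]^n
2^n = 4 → n = 2
Order in NO: 2

2


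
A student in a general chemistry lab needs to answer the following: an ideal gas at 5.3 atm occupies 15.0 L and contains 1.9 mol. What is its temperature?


PV = nRT  (R = 0.08206 L·atm/(mol·K))
T = PV/(nR) = 5.3×15.0/(1.9×0.08206)
= 79.50/0.155914
= 509.90 K

509.90 K


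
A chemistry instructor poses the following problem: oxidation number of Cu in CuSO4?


Sulfate is -2, so Cu = +2
Oxidation number: +2

+2


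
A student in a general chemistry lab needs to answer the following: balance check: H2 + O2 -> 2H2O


Equation: H2 + O2 -> 2H2O
Check atoms: H: 2≠4, O: 2=2
Not balanced

No, not balanced


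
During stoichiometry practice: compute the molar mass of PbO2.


M(PbO2) = 1×207.2 + 2×16.0
= 207.2 + 32.0
= 239.2 g/mol

239.2 g/mol


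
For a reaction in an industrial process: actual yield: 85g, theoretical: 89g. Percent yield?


% yield = actual/theoretical × 100
= 85/89 × 100
= 95.51%

95.51%


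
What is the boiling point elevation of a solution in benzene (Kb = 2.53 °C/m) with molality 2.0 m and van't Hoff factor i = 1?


ΔTb = Kb × m × i
= 2.53 × 2.0 × 1
= 5.06 °C

5.06 °C


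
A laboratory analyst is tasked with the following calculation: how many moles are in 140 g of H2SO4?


M(H2SO4) = 98.09 g/mol
n = mass/M = 140/98.09 = 1.4273 mol

1.4273 mol


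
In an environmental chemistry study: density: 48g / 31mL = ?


ρ = mass/volume
= 48/31
= 1.548 g/mL

1.548 g/mL


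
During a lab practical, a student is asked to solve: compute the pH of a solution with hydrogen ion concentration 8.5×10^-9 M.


pH = -log10([H+]) = -log10(8.5×10^-9)
= 9 - log10(8.5)
= 9 - 0.93
= 8.07

8.07


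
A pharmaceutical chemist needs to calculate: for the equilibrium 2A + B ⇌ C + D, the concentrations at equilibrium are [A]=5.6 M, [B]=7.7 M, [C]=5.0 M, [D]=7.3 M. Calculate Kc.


Kc = [C][D]/([A]^2[B])
= (5.0^1 × 7.3^1)/(5.6^2 × 7.7^1)
= 36.5/241.472
= 0.1512

0.1512
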